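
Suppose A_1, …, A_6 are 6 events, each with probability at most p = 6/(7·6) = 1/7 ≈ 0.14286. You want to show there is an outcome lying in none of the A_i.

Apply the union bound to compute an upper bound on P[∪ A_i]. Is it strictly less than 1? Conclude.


Union bound: P[∪_{i=1}^{6} A_i] ≤ Σ_i P[A_i] ≤ 6·p = 6·(1/7) = 6/7.
Numerically: 6/7 ≈ 0.85714.
Is 6/7 < 1? YES.
Since P[∪ A_i] ≤ 6/7 < 1, the complement has P[∩ A_i^c] ≥ 1 − 6/7 = 1/7 > 0, so some outcome avoids every A_i.

6·p = 6/7 ≈ 0.85714; existence CERTIFIED by the union bound.


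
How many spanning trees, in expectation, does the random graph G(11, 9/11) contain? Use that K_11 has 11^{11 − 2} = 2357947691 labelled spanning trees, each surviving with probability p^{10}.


K_11 has 11^{11 − 2} = 2357947691 labelled spanning trees.
For each such spanning tree H, let X_H = 1 if all 10 edges of H are present in G. Then P[X_H = 1] = p^{10} = (9/11)^{10} = 3486784401/25937424601.
Summing the indicators: E[X] = Σ_H E[X_H] = 2357947691 · p^{10} = 2357947691 · 3486784401/25937424601 = 3486784401/11.
Numerically: E[X] ≈ 3.1698e+08.

E[X] = 2357947691 · (9/11)^{10} = 3486784401/11 ≈ 3.1698e+08.


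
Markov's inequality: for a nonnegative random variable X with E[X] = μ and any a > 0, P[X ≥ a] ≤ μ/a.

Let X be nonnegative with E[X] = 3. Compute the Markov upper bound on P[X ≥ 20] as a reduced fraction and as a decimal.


μ = E[X] = 3, a = 20.
Markov: P[X ≥ 20] ≤ μ/a = (3)/20 = 3/20.
Numerically: ≈ 0.1500.
(Since a = 20 > μ = 3.0000, the bound 3/20 is < 1 and informative.)

P[X ≥ 20] ≤ 3/20 ≈ 0.1500.


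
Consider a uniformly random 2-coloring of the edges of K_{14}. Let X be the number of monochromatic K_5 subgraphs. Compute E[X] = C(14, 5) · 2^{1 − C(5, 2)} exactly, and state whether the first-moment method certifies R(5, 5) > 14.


E[X] = C(14, 5) · 2^{1 − 10} = 2002 · 2^{−9} = 2002/512.
As a reduced fraction: E[X] = 1001/256 ≈ 3.91016.
Is E[X] < 1? NO.
Since E[X] ≥ 1, the first-moment bound is inconclusive at n = 14; it does NOT by itself certify R(5, 5) > 14.

E[X] = 1001/256 ≈ 3.91016; E[X] ≥ 1; first-moment method inconclusive here.


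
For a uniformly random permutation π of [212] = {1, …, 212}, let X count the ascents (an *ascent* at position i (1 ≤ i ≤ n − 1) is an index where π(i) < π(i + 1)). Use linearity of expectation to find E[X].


Write X = Σ X_I over i = 1, …, 211, with X_I the indicator of one ascent.
There are 211 indicators.
For each fixed i, the pair (π(i), π(i+1)) is a uniformly random ordered pair of distinct values from {1, …, 212}; by symmetry P[π(i) < π(i+1)] = 1/2.
By linearity: E[X] = 211 · (1/2) = (212 − 1) · (1/2) = 211/2 ≈ 105.5000.

E[X] = 211/2 = 105.5000.


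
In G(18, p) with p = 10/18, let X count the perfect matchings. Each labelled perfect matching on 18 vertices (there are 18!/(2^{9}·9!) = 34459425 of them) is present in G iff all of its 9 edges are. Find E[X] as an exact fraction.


K_18 has 18!/(2^{9}·9!) = 34459425 labelled perfect matchings.
For each such perfect matching H, let X_H = 1 if all 9 edges of H are present in G. Then P[X_H = 1] = p^{9} = (5/9)^{9} = 1953125/387420489.
By linearity: E[X] = Σ_H E[X_H] = 34459425 · p^{9} = 34459425 · 1953125/387420489 = 830908203125/4782969.
Numerically: E[X] ≈ 1.737e+05.

E[X] = 34459425 · (5/9)^{9} = 830908203125/4782969 ≈ 1.737e+05.


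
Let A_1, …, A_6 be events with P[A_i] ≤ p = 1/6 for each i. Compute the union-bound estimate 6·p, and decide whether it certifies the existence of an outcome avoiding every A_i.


Union bound: P[∪_{i=1}^{6} A_i] ≤ Σ_i P[A_i] ≤ 6·p = 6·(1/6) = 1.
Numerically: 1 ≈ 1.000000.
Is 1 < 1? NO.
Since the bound 1 is ≥ 1, the union bound is uninformative here; it does NOT by itself certify existence.

6·p = 1 ≈ 1.000000; existence NOT certified by the union bound.


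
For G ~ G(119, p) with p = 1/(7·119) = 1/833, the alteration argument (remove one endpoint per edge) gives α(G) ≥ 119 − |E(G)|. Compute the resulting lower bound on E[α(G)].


E[|E(G)|] = C(119, 2)·p = 7021 · (1/833) = 59/7.
E[α(G)] ≥ n − E[|E(G)|] = 119 − 59/7 = 774/7.
Numerically: ≈ 110.57143.
(This is only a lower bound; the true E[α(G)] may be larger.)

E[α(G)] ≥ 774/7 ≈ 110.57143.


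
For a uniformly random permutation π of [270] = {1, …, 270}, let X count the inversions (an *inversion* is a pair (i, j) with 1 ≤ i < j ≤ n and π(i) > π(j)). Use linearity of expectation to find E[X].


Write X = Σ X_I over the C(270, 2) = 36315 pairs i < j, with X_I the indicator of one inversion.
There are 36315 indicators.
For each fixed pair i < j, the values π(i) and π(j) are two distinct elements of {1, …, 270} in uniformly random order; by symmetry P[π(i) > π(j)] = 1/2.
By linearity: E[X] = 36315 · (1/2) = C(270, 2) · (1/2) = 36315/2 = 36315/2 ≈ 18157.5000.

E[X] = 36315/2 = 18157.5000.


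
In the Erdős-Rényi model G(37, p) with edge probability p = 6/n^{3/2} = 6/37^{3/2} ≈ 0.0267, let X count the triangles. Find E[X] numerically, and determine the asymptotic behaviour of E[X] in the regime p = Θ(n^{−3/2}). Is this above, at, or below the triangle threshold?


Number of potential triangles: C(37, 3) = 7770.
Each occurs with probability p³ ≈ (0.0267)³ ≈ 1.89472e-05.
By linearity: E[X] = C(37, 3)·p³ ≈ 7770 · 1.89472e-05 ≈ 0.147.
Since α = 3/2 > 1, p = c/n^{3/2} = o(1/n) is below the triangle threshold p ~ 1/n. Asymptotically E[X] ~ (c³/6)·n^{3(1−α)} = (6³/6)·n^{-1.5} → 0, so by Markov's inequality G has no triangles w.h.p.

E[X] ≈ 0.147; in regime p = Θ(1/n^{3/2}) E[X] tends to 0 (below the triangle threshold p ~ 1/n).


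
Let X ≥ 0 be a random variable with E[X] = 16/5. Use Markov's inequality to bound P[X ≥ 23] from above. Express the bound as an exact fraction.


μ = E[X] = 16/5, a = 23.
Markov: P[X ≥ 23] ≤ μ/a = (16/5)/23 = 16/115.
Numerically: ≈ 0.139.
(Since a = 23 > μ = 3.200, the bound 16/115 is < 1 and informative.)

P[X ≥ 23] ≤ 16/115 ≈ 0.139.


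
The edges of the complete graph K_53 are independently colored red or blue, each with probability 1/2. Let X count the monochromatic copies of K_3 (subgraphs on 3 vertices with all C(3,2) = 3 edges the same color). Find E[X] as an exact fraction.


Let X = Σ_S X_S over the C(53, 3) = 23426 subsets S of size 3, where X_S = 1 if the K_3 on S is monochromatic.
For a fixed S, the K_3 on S has C(3, 2) = 3 edges. P[all 3 edges red] = (1/2)^3, and likewise for blue, so P[monochromatic] = 2·(1/2)^3 = 2^{1 − 3} = 1/4.
By linearity: E[X] = C(53, 3) · 2^{1 − 3} = 23426 · 1/4 = 11713/2.
Numerically: E[X] ≈ 5856.5000.

E[X] = C(53,3)·2^(1−C(3,2)) = 11713/2 ≈ 5856.5000.


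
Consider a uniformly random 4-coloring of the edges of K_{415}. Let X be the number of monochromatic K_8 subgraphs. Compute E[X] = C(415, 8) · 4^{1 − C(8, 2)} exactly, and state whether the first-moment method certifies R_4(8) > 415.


E[X] = C(415, 8) · 4^{1 − 28} = 20388455694719685 · 4^{−27} = 20388455694719685/18014398509481984.
As a reduced fraction: E[X] = 20388455694719685/18014398509481984 ≈ 1.1317866.
Is E[X] < 1? NO.
Since E[X] ≥ 1, the first-moment bound is inconclusive at n = 415; it does NOT by itself certify R_4(8) > 415.

E[X] = 20388455694719685/18014398509481984 ≈ 1.1317866; E[X] ≥ 1; first-moment method inconclusive here.


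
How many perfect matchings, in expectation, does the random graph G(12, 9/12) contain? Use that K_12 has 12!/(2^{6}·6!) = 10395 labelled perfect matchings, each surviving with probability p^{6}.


K_12 has 12!/(2^{6}·6!) = 10395 labelled perfect matchings.
For each such perfect matching H, let X_H = 1 if all 6 edges of H are present in G. Then P[X_H = 1] = p^{6} = (3/4)^{6} = 729/4096.
Summing the indicators: E[X] = Σ_H E[X_H] = 10395 · p^{6} = 10395 · 729/4096 = 7577955/4096.
Numerically: E[X] ≈ 1850.

E[X] = 10395 · (3/4)^{6} = 7577955/4096 ≈ 1850.


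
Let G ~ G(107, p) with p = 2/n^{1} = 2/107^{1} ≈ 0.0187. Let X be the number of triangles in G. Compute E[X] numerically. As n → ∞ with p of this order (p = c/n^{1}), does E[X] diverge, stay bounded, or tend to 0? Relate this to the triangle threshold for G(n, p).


Number of potential triangles: C(107, 3) = 198485.
Each occurs with probability p³ ≈ (0.0187)³ ≈ 6.53038e-06.
By linearity: E[X] = C(107, 3)·p³ ≈ 198485 · 6.53038e-06 ≈ 1.296.
Here α = 1, so p = 2/n is exactly at the triangle threshold p ~ 1/n. Asymptotically E[X] → c³/6 = 2³/6 = 4/3 ≈ 1.333, a bounded constant. In this regime the triangle count is asymptotically Poisson(c³/6).

E[X] ≈ 1.296; in regime p = Θ(1/n^{1}) E[X] stays bounded (at the triangle threshold p ~ 1/n).


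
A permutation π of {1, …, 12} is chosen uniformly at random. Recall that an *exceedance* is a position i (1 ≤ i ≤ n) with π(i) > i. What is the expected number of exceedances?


Write X = Σ_{i=1}^{12} X_i, where X_i = 1_{π(i) > i}.
For each fixed i, π(i) is uniform over {1, …, 12} (marginal of a uniform permutation), so P[π(i) > i] = (n − i)/n. Summing: Σ_{i=1}^{12} (n − i)/n = (0 + 1 + … + 11)/12 = 12(12 − 1)/(2·12) = (12 − 1)/2.
Hence E[X] = Σ_{i=1}^{12} (12 − i)/12 = 11/2 ≈ 5.500000.

E[X] = 11/2 = 5.500000.


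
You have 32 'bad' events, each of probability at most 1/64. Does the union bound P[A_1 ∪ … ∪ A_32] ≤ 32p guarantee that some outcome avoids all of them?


Union bound: P[∪_{i=1}^{32} A_i] ≤ Σ_i P[A_i] ≤ 32·p = 32·(1/64) = 1/2.
Numerically: 1/2 ≈ 0.5000.
Is 1/2 < 1? YES.
Since P[∪ A_i] ≤ 1/2 < 1, the complement has P[∩ A_i^c] ≥ 1 − 1/2 = 1/2 > 0, so some outcome avoids every A_i.

32·p = 1/2 ≈ 0.5000; existence CERTIFIED by the union bound.


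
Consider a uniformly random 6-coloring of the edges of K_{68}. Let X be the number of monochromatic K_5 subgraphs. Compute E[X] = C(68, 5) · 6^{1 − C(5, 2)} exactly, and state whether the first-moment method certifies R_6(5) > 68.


E[X] = C(68, 5) · 6^{1 − 10} = 10424128 · 6^{−9} = 10424128/10077696.
As a reduced fraction: E[X] = 162877/157464 ≈ 1.03438.
Is E[X] < 1? NO.
Since E[X] ≥ 1, the first-moment bound is inconclusive at n = 68; it does NOT by itself certify R_6(5) > 68.

E[X] = 162877/157464 ≈ 1.03438; E[X] ≥ 1; first-moment method inconclusive here.


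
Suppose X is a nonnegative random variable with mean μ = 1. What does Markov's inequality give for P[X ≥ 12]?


μ = E[X] = 1, a = 12.
Markov: P[X ≥ 12] ≤ μ/a = (1)/12 = 1/12.
Numerically: ≈ 0.0833.
(Since a = 12 > μ = 1.0000, the bound 1/12 is < 1 and informative.)

P[X ≥ 12] ≤ 1/12 ≈ 0.0833.


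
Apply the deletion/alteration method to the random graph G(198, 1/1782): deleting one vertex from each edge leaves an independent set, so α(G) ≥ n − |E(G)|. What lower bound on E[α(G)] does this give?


E[|E(G)|] = C(198, 2)·p = 19503 · (1/1782) = 197/18.
E[α(G)] ≥ n − E[|E(G)|] = 198 − 197/18 = 3367/18.
Numerically: ≈ 187.055556.
(This is only a lower bound; the true E[α(G)] may be larger.)

E[α(G)] ≥ 3367/18 ≈ 187.055556.


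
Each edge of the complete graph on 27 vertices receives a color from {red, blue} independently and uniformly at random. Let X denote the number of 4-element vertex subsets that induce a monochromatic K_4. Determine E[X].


Let X = Σ_S X_S over the C(27, 4) = 17550 subsets S of size 4, where X_S = 1 if the K_4 on S is monochromatic.
For a fixed S, the K_4 on S has C(4, 2) = 6 edges. P[all 6 edges red] = (1/2)^6, and likewise for blue, so P[monochromatic] = 2·(1/2)^6 = 2^{1 − 6} = 1/32.
Summing: E[X] = C(27, 4) · 2^{1 − 6} = 17550 · 1/32 = 8775/16.
Numerically: E[X] ≈ 548.4375.

E[X] = C(27,4)·2^(1−C(4,2)) = 8775/16 ≈ 548.4375.


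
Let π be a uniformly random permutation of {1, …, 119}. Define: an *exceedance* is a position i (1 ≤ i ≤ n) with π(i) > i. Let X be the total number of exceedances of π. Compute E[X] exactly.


Write X = Σ_{i=1}^{119} X_i, where X_i = 1_{π(i) > i}.
For each fixed i, π(i) is uniform over {1, …, 119} (marginal of a uniform permutation), so P[π(i) > i] = (n − i)/n. Summing: Σ_{i=1}^{119} (n − i)/n = (0 + 1 + … + 118)/119 = 119(119 − 1)/(2·119) = (119 − 1)/2.
Hence E[X] = Σ_{i=1}^{119} (119 − i)/119 = 59 ≈ 59.000.

E[X] = 59 = 59.000.


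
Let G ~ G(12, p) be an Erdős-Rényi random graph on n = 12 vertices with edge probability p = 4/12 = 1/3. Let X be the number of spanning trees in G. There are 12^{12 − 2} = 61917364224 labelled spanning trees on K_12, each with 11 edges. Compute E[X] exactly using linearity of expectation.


K_12 has 12^{12 − 2} = 61917364224 labelled spanning trees.
For each such spanning tree H, let X_H = 1 if all 11 edges of H are present in G. Then P[X_H = 1] = p^{11} = (1/3)^{11} = 1/177147.
By linearity of expectation: E[X] = Σ_H E[X_H] = 61917364224 · p^{11} = 61917364224 · 1/177147 = 1048576/3.
Numerically: E[X] ≈ 3.495e+05.

E[X] = 61917364224 · (1/3)^{11} = 1048576/3 ≈ 3.495e+05.


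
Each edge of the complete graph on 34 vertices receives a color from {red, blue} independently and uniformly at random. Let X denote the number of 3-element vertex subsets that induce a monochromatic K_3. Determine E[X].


Let X = Σ_S X_S over the C(34, 3) = 5984 subsets S of size 3, where X_S = 1 if the K_3 on S is monochromatic.
For a fixed S, the K_3 on S has C(3, 2) = 3 edges. P[all 3 edges red] = (1/2)^3, and likewise for blue, so P[monochromatic] = 2·(1/2)^3 = 2^{1 − 3} = 1/4.
By linearity: E[X] = C(34, 3) · 2^{1 − 3} = 5984 · 1/4 = 1496.
Numerically: E[X] ≈ 1496.000000.

E[X] = C(34,3)·2^(1−C(3,2)) = 1496 ≈ 1496.000000.


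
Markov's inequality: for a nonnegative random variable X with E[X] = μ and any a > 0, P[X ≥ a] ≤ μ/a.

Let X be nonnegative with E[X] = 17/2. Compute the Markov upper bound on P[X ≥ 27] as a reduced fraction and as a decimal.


μ = E[X] = 17/2, a = 27.
Markov: P[X ≥ 27] ≤ μ/a = (17/2)/27 = 17/54.
Numerically: ≈ 0.31481.
(Since a = 27 > μ = 8.50000, the bound 17/54 is < 1 and informative.)

P[X ≥ 27] ≤ 17/54 ≈ 0.31481.


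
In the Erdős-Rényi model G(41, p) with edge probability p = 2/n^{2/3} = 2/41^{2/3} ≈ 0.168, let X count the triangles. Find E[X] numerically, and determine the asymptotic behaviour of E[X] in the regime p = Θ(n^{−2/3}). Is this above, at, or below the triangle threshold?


Number of potential triangles: C(41, 3) = 10660.
Each occurs with probability p³ ≈ (0.168)³ ≈ 4.75907e-03.
By linearity: E[X] = C(41, 3)·p³ ≈ 10660 · 4.75907e-03 ≈ 50.732.
Since α = 2/3 < 1, p = c/n^{2/3} ≫ 1/n is above the triangle threshold p ~ 1/n. Asymptotically E[X] ~ (c³/6)·n^{3(1−α)} = (2³/6)·n^{1} → ∞; triangles are abundant w.h.p.

E[X] ≈ 50.732; in regime p = Θ(1/n^{2/3}) E[X] diverges (above the triangle threshold p ~ 1/n).


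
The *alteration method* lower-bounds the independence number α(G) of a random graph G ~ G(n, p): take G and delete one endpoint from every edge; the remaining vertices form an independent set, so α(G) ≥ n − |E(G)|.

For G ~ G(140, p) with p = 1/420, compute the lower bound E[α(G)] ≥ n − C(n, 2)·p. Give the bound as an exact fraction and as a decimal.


E[|E(G)|] = C(140, 2)·p = 9730 · (1/420) = 139/6.
E[α(G)] ≥ n − E[|E(G)|] = 140 − 139/6 = 701/6.
Numerically: ≈ 116.8333.
(This is only a lower bound; the true E[α(G)] may be larger.)

E[α(G)] ≥ 701/6 ≈ 116.8333.


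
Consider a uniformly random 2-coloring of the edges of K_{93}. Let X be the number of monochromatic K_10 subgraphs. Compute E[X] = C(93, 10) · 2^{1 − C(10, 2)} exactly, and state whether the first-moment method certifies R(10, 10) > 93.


E[X] = C(93, 10) · 2^{1 − 45} = 8079421007658 · 2^{−44} = 8079421007658/17592186044416.
As a reduced fraction: E[X] = 4039710503829/8796093022208 ≈ 0.459262.
Is E[X] < 1? YES.
Since E[X] < 1, there exists a 2-coloring of K_{93} with no monochromatic K_10; hence R(10, 10) > 93.

E[X] = 4039710503829/8796093022208 ≈ 0.459262; E[X] < 1, so R(10, 10) > 93.


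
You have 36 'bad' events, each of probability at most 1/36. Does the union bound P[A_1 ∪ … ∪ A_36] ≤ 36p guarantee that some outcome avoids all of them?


Union bound: P[∪_{i=1}^{36} A_i] ≤ Σ_i P[A_i] ≤ 36·p = 36·(1/36) = 1.
Numerically: 1 ≈ 1.000000.
Is 1 < 1? NO.
Since the bound 1 is ≥ 1, the union bound is uninformative here; it does NOT by itself certify existence.

36·p = 1 ≈ 1.000000; existence NOT certified by the union bound.


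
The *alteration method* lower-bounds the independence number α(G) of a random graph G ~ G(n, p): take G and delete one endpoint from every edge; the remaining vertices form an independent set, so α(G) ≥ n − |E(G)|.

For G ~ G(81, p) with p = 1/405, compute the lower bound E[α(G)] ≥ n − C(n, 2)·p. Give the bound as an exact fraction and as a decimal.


E[|E(G)|] = C(81, 2)·p = 3240 · (1/405) = 8.
E[α(G)] ≥ n − E[|E(G)|] = 81 − 8 = 73.
Numerically: ≈ 73.00000.
(This is only a lower bound; the true E[α(G)] may be larger.)

E[α(G)] ≥ 73 ≈ 73.00000.


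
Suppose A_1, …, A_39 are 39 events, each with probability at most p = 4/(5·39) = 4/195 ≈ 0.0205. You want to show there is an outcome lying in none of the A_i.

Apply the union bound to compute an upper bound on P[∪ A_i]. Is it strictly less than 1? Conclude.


Union bound: P[∪_{i=1}^{39} A_i] ≤ Σ_i P[A_i] ≤ 39·p = 39·(4/195) = 4/5.
Numerically: 4/5 ≈ 0.8000.
Is 4/5 < 1? YES.
Since P[∪ A_i] ≤ 4/5 < 1, the complement has P[∩ A_i^c] ≥ 1 − 4/5 = 1/5 > 0, so some outcome avoids every A_i.

39·p = 4/5 ≈ 0.8000; existence CERTIFIED by the union bound.


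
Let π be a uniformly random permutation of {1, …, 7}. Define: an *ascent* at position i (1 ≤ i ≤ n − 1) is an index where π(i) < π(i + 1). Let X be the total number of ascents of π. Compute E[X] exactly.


Write X = Σ X_I over i = 1, …, 6, with X_I the indicator of one ascent.
There are 6 indicators.
For each fixed i, the pair (π(i), π(i+1)) is a uniformly random ordered pair of distinct values from {1, …, 7}; by symmetry P[π(i) < π(i+1)] = 1/2.
By linearity: E[X] = 6 · (1/2) = (7 − 1) · (1/2) = 3 ≈ 3.0000.

E[X] = 3 = 3.0000.


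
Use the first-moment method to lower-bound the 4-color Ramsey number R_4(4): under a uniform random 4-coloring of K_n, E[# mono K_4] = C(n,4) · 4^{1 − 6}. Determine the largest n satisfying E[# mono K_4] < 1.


We need C(n, 4) · 4^{1 − 6} < 1, i.e. C(n, 4) < 4^{6 − 1} = 1024.
Check values of n near the boundary:
  n = 11: C(11, 4) = 330; 330 < 1024? YES
  n = 12: C(12, 4) = 495; 495 < 1024? YES
  n = 13: C(13, 4) = 715; 715 < 1024? YES
  n = 14: C(14, 4) = 1001; 1001 < 1024? YES
  n = 15: C(15, 4) = 1365; 1365 < 1024? NO
The largest n with C(n, 4) < 1024 is n = 14 (where E[X] = 1001/1024 ≈ 0.9775391). Hence R_4(4) > 14, i.e. R_4(4) ≥ 15.

Largest n = 14; hence R_4(4) > 14.


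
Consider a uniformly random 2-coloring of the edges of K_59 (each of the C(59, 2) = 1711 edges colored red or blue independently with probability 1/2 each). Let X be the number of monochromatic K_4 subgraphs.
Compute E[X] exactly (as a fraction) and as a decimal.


Let X = Σ_S X_S over the C(59, 4) = 455126 subsets S of size 4, where X_S = 1 if the K_4 on S is monochromatic.
For a fixed S, the K_4 on S has C(4, 2) = 6 edges. P[all 6 edges red] = (1/2)^6, and likewise for blue, so P[monochromatic] = 2·(1/2)^6 = 2^{1 − 6} = 1/32.
Summing: E[X] = C(59, 4) · 2^{1 − 6} = 455126 · 1/32 = 227563/16.
Numerically: E[X] ≈ 14222.688.

E[X] = C(59,4)·2^(1−C(4,2)) = 227563/16 ≈ 14222.688.


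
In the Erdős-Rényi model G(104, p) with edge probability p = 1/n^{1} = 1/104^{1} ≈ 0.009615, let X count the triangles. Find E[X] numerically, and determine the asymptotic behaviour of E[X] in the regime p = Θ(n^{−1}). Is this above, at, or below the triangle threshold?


Number of potential triangles: C(104, 3) = 182104.
Each occurs with probability p³ ≈ (0.009615)³ ≈ 8.889964e-07.
By linearity: E[X] = C(104, 3)·p³ ≈ 182104 · 8.889964e-07 ≈ 0.1619.
Here α = 1, so p = 1/n is exactly at the triangle threshold p ~ 1/n. Asymptotically E[X] → c³/6 = 1³/6 = 1/6 ≈ 0.1667, a bounded constant. In this regime the triangle count is asymptotically Poisson(c³/6).

E[X] ≈ 0.1619; in regime p = Θ(1/n^{1}) E[X] stays bounded (at the triangle threshold p ~ 1/n).


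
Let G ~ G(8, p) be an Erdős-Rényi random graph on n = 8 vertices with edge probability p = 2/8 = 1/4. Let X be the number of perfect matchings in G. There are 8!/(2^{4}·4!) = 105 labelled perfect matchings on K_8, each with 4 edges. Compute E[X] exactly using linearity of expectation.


K_8 has 8!/(2^{4}·4!) = 105 labelled perfect matchings.
For each such perfect matching H, let X_H = 1 if all 4 edges of H are present in G. Then P[X_H = 1] = p^{4} = (1/4)^{4} = 1/256.
By linearity: E[X] = Σ_H E[X_H] = 105 · p^{4} = 105 · 1/256 = 105/256.
Numerically: E[X] ≈ 0.4102.

E[X] = 105 · (1/4)^{4} = 105/256 ≈ 0.4102.


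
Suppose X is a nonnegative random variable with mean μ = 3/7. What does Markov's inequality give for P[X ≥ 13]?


μ = E[X] = 3/7, a = 13.
Markov: P[X ≥ 13] ≤ μ/a = (3/7)/13 = 3/91.
Numerically: ≈ 0.033.
(Since a = 13 > μ = 0.429, the bound 3/91 is < 1 and informative.)

P[X ≥ 13] ≤ 3/91 ≈ 0.033.


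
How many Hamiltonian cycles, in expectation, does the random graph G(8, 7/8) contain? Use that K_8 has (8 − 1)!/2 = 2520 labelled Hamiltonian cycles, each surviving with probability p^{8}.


K_8 has (8 − 1)!/2 = 2520 labelled Hamiltonian cycles.
For each such Hamiltonian cycle H, let X_H = 1 if all 8 edges of H are present in G. Then P[X_H = 1] = p^{8} = (7/8)^{8} = 5764801/16777216.
By linearity of expectation: E[X] = Σ_H E[X_H] = 2520 · p^{8} = 2520 · 5764801/16777216 = 1815912315/2097152.
Numerically: E[X] ≈ 866.

E[X] = 2520 · (7/8)^{8} = 1815912315/2097152 ≈ 866.


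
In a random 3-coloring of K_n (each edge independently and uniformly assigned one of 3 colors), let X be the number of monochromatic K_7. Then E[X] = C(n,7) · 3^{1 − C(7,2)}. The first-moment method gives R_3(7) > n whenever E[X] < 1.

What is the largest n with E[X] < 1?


We need C(n, 7) · 3^{1 − 21} < 1, i.e. C(n, 7) < 3^{21 − 1} = 3486784401.
Check values of n near the boundary:
  n = 75: C(75, 7) = 1984829850; 1984829850 < 3486784401? YES
  n = 76: C(76, 7) = 2186189400; 2186189400 < 3486784401? YES
  n = 77: C(77, 7) = 2404808340; 2404808340 < 3486784401? YES
  n = 78: C(78, 7) = 2641902120; 2641902120 < 3486784401? YES
  n = 79: C(79, 7) = 2898753715; 2898753715 < 3486784401? YES
  n = 80: C(80, 7) = 3176716400; 3176716400 < 3486784401? YES
  n = 81: C(81, 7) = 3477216600; 3477216600 < 3486784401? YES
  n = 82: C(82, 7) = 3801756816; 3801756816 < 3486784401? NO
The largest n with C(n, 7) < 3486784401 is n = 81 (where E[X] = 42928600/43046721 ≈ 0.9973). Hence R_3(7) > 81, i.e. R_3(7) ≥ 82.

Largest n = 81; hence R_3(7) > 81.


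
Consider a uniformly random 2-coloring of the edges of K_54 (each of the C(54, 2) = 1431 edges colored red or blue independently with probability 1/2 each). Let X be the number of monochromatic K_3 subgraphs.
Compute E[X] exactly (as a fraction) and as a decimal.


Let X = Σ_S X_S over the C(54, 3) = 24804 subsets S of size 3, where X_S = 1 if the K_3 on S is monochromatic.
For a fixed S, the K_3 on S has C(3, 2) = 3 edges. P[all 3 edges red] = (1/2)^3, and likewise for blue, so P[monochromatic] = 2·(1/2)^3 = 2^{1 − 3} = 1/4.
By linearity: E[X] = C(54, 3) · 2^{1 − 3} = 24804 · 1/4 = 6201.
Numerically: E[X] ≈ 6201.000.

E[X] = C(54,3)·2^(1−C(3,2)) = 6201 ≈ 6201.000.


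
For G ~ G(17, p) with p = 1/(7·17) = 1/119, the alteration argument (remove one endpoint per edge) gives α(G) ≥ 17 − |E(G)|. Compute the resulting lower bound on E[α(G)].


E[|E(G)|] = C(17, 2)·p = 136 · (1/119) = 8/7.
E[α(G)] ≥ n − E[|E(G)|] = 17 − 8/7 = 111/7.
Numerically: ≈ 15.85714.
(This is only a lower bound; the true E[α(G)] may be larger.)

E[α(G)] ≥ 111/7 ≈ 15.85714.


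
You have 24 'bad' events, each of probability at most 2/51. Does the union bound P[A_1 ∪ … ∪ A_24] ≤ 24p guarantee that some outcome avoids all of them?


Union bound: P[∪_{i=1}^{24} A_i] ≤ Σ_i P[A_i] ≤ 24·p = 24·(2/51) = 16/17.
Numerically: 16/17 ≈ 0.941176.
Is 16/17 < 1? YES.
Since P[∪ A_i] ≤ 16/17 < 1, the complement has P[∩ A_i^c] ≥ 1 − 16/17 = 1/17 > 0, so some outcome avoids every A_i.

24·p = 16/17 ≈ 0.941176; existence CERTIFIED by the union bound.


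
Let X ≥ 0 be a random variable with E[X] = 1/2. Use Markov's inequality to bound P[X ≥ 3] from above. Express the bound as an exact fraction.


μ = E[X] = 1/2, a = 3.
Markov: P[X ≥ 3] ≤ μ/a = (1/2)/3 = 1/6.
Numerically: ≈ 0.167.
(Since a = 3 > μ = 0.500, the bound 1/6 is < 1 and informative.)

P[X ≥ 3] ≤ 1/6 ≈ 0.167.


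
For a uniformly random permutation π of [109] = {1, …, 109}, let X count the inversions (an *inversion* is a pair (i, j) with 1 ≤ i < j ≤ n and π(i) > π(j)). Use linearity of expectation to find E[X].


Write X = Σ X_I over the C(109, 2) = 5886 pairs i < j, with X_I the indicator of one inversion.
There are 5886 indicators.
For each fixed pair i < j, the values π(i) and π(j) are two distinct elements of {1, …, 109} in uniformly random order; by symmetry P[π(i) > π(j)] = 1/2.
By linearity: E[X] = 5886 · (1/2) = C(109, 2) · (1/2) = 5886/2 = 2943 ≈ 2943.000000.

E[X] = 2943 = 2943.000000.


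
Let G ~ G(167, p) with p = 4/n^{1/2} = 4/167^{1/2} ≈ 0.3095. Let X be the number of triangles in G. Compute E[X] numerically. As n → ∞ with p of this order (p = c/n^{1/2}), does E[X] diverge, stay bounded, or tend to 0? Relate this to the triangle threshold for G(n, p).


Number of potential triangles: C(167, 3) = 762355.
Each occurs with probability p³ ≈ (0.3095)³ ≈ 2.965550e-02.
By linearity: E[X] = C(167, 3)·p³ ≈ 762355 · 2.965550e-02 ≈ 22608.0196.
Since α = 1/2 < 1, p = c/n^{1/2} ≫ 1/n is above the triangle threshold p ~ 1/n. Asymptotically E[X] ~ (c³/6)·n^{3(1−α)} = (4³/6)·n^{1.5} → ∞; triangles are abundant w.h.p.

E[X] ≈ 22608.0196; in regime p = Θ(1/n^{1/2}) E[X] diverges (above the triangle threshold p ~ 1/n).


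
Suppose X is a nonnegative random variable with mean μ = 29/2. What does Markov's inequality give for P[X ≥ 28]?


μ = E[X] = 29/2, a = 28.
Markov: P[X ≥ 28] ≤ μ/a = (29/2)/28 = 29/56.
Numerically: ≈ 0.517857.
(Since a = 28 > μ = 14.500000, the bound 29/56 is < 1 and informative.)

P[X ≥ 28] ≤ 29/56 ≈ 0.517857.


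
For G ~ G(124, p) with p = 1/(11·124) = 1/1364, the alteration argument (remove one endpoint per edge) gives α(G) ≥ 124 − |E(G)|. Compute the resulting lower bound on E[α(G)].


E[|E(G)|] = C(124, 2)·p = 7626 · (1/1364) = 123/22.
E[α(G)] ≥ n − E[|E(G)|] = 124 − 123/22 = 2605/22.
Numerically: ≈ 118.40909.
(This is only a lower bound; the true E[α(G)] may be larger.)

E[α(G)] ≥ 2605/22 ≈ 118.40909.


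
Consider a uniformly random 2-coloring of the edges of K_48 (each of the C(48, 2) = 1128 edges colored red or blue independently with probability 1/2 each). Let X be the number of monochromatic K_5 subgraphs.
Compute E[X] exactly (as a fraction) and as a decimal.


Let X = Σ_S X_S over the C(48, 5) = 1712304 subsets S of size 5, where X_S = 1 if the K_5 on S is monochromatic.
For a fixed S, the K_5 on S has C(5, 2) = 10 edges. P[all 10 edges red] = (1/2)^10, and likewise for blue, so P[monochromatic] = 2·(1/2)^10 = 2^{1 − 10} = 1/512.
Summing: E[X] = C(48, 5) · 2^{1 − 10} = 1712304 · 1/512 = 107019/32.
Numerically: E[X] ≈ 3344.3438.

E[X] = C(48,5)·2^(1−C(5,2)) = 107019/32 ≈ 3344.3438.


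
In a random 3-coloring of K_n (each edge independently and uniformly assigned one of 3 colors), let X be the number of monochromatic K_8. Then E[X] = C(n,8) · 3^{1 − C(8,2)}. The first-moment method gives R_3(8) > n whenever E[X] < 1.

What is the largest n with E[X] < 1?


We need C(n, 8) · 3^{1 − 28} < 1, i.e. C(n, 8) < 3^{28 − 1} = 7625597484987.
Check values of n near the boundary:
  n = 151: C(151, 8) = 5551321138650; 5551321138650 < 7625597484987? YES
  n = 152: C(152, 8) = 5859727868575; 5859727868575 < 7625597484987? YES
  n = 153: C(153, 8) = 6183023199255; 6183023199255 < 7625597484987? YES
  n = 154: C(154, 8) = 6521818990995; 6521818990995 < 7625597484987? YES
  n = 155: C(155, 8) = 6876747915675; 6876747915675 < 7625597484987? YES
  n = 156: C(156, 8) = 7248464019225; 7248464019225 < 7625597484987? YES
  n = 157: C(157, 8) = 7637643295425; 7637643295425 < 7625597484987? NO
  n = 158: C(158, 8) = 8044984271181; 8044984271181 < 7625597484987? NO
The largest n with C(n, 8) < 7625597484987 is n = 156 (where E[X] = 805384891025/847288609443 ≈ 0.9505). Hence R_3(8) > 156, i.e. R_3(8) ≥ 157.

Largest n = 156; hence R_3(8) > 156.


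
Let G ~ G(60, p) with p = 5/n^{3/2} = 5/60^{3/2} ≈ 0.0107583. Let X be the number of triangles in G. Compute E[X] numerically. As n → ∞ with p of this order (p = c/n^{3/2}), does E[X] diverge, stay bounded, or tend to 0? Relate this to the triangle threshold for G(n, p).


Number of potential triangles: C(60, 3) = 34220.
Each occurs with probability p³ ≈ (0.0107583)³ ≈ 1.24517211e-06.
By linearity: E[X] = C(60, 3)·p³ ≈ 34220 · 1.24517211e-06 ≈ 0.042610.
Since α = 3/2 > 1, p = c/n^{3/2} = o(1/n) is below the triangle threshold p ~ 1/n. Asymptotically E[X] ~ (c³/6)·n^{3(1−α)} = (5³/6)·n^{-1.5} → 0, so by Markov's inequality G has no triangles w.h.p.

E[X] ≈ 0.042610; in regime p = Θ(1/n^{3/2}) E[X] tends to 0 (below the triangle threshold p ~ 1/n).


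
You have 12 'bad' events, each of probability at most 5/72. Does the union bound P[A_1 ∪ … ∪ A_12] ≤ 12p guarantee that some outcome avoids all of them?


Union bound: P[∪_{i=1}^{12} A_i] ≤ Σ_i P[A_i] ≤ 12·p = 12·(5/72) = 5/6.
Numerically: 5/6 ≈ 0.833.
Is 5/6 < 1? YES.
Since P[∪ A_i] ≤ 5/6 < 1, the complement has P[∩ A_i^c] ≥ 1 − 5/6 = 1/6 > 0, so some outcome avoids every A_i.

12·p = 5/6 ≈ 0.833; existence CERTIFIED by the union bound.


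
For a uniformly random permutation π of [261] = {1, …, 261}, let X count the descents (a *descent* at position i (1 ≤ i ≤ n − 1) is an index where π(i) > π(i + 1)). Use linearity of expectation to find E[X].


Write X = Σ X_I over i = 1, …, 260, with X_I the indicator of one descent.
There are 260 indicators.
For each fixed i, the pair (π(i), π(i+1)) is a uniformly random ordered pair of distinct values from {1, …, 261}; by symmetry P[π(i) > π(i+1)] = 1/2.
By linearity: E[X] = 260 · (1/2) = (261 − 1) · (1/2) = 130 ≈ 130.0000.

E[X] = 130 = 130.0000.


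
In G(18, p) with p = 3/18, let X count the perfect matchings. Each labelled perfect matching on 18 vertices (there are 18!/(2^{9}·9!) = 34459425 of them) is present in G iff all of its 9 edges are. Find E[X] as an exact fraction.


K_18 has 18!/(2^{9}·9!) = 34459425 labelled perfect matchings.
For each such perfect matching H, let X_H = 1 if all 9 edges of H are present in G. Then P[X_H = 1] = p^{9} = (1/6)^{9} = 1/10077696.
Summing the indicators: E[X] = Σ_H E[X_H] = 34459425 · p^{9} = 34459425 · 1/10077696 = 425425/124416.
Numerically: E[X] ≈ 3.41938.

E[X] = 34459425 · (1/6)^{9} = 425425/124416 ≈ 3.41938.


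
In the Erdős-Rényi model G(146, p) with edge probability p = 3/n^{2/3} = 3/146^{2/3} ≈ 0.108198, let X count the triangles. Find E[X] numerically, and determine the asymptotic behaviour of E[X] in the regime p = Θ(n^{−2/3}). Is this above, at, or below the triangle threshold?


Number of potential triangles: C(146, 3) = 508080.
Each occurs with probability p³ ≈ (0.108198)³ ≈ 1.26665416e-03.
By linearity: E[X] = C(146, 3)·p³ ≈ 508080 · 1.26665416e-03 ≈ 643.561644.
Since α = 2/3 < 1, p = c/n^{2/3} ≫ 1/n is above the triangle threshold p ~ 1/n. Asymptotically E[X] ~ (c³/6)·n^{3(1−α)} = (3³/6)·n^{1} → ∞; triangles are abundant w.h.p.

E[X] ≈ 643.561644; in regime p = Θ(1/n^{2/3}) E[X] diverges (above the triangle threshold p ~ 1/n).


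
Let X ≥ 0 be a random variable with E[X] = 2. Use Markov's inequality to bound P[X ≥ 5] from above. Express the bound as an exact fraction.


μ = E[X] = 2, a = 5.
Markov: P[X ≥ 5] ≤ μ/a = (2)/5 = 2/5.
Numerically: ≈ 0.400000.
(Since a = 5 > μ = 2.000000, the bound 2/5 is < 1 and informative.)

P[X ≥ 5] ≤ 2/5 ≈ 0.400000.


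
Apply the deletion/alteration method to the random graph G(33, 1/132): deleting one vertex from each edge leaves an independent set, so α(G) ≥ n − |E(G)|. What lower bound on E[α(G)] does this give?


E[|E(G)|] = C(33, 2)·p = 528 · (1/132) = 4.
E[α(G)] ≥ n − E[|E(G)|] = 33 − 4 = 29.
Numerically: ≈ 29.0000.
(This is only a lower bound; the true E[α(G)] may be larger.)

E[α(G)] ≥ 29 ≈ 29.0000.


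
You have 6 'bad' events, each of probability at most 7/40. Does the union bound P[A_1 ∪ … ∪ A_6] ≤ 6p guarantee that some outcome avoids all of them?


Union bound: P[∪_{i=1}^{6} A_i] ≤ Σ_i P[A_i] ≤ 6·p = 6·(7/40) = 21/20.
Numerically: 21/20 ≈ 1.050.
Is 21/20 < 1? NO.
Since the bound 21/20 is ≥ 1, the union bound is uninformative here; it does NOT by itself certify existence.

6·p = 21/20 ≈ 1.050; existence NOT certified by the union bound.


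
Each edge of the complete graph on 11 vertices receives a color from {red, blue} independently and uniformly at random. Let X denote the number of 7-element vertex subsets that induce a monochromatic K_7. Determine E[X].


Let X = Σ_S X_S over the C(11, 7) = 330 subsets S of size 7, where X_S = 1 if the K_7 on S is monochromatic.
For a fixed S, the K_7 on S has C(7, 2) = 21 edges. P[all 21 edges red] = (1/2)^21, and likewise for blue, so P[monochromatic] = 2·(1/2)^21 = 2^{1 − 21} = 1/1048576.
Summing: E[X] = C(11, 7) · 2^{1 − 21} = 330 · 1/1048576 = 165/524288.
Numerically: E[X] ≈ 0.0003.

E[X] = C(11,7)·2^(1−C(7,2)) = 165/524288 ≈ 0.0003.


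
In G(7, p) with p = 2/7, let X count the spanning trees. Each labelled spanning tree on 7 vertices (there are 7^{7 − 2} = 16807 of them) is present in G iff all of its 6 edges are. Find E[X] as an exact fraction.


K_7 has 7^{7 − 2} = 16807 labelled spanning trees.
For each such spanning tree H, let X_H = 1 if all 6 edges of H are present in G. Then P[X_H = 1] = p^{6} = (2/7)^{6} = 64/117649.
By linearity: E[X] = Σ_H E[X_H] = 16807 · p^{6} = 16807 · 64/117649 = 64/7.
Numerically: E[X] ≈ 9.143.

E[X] = 16807 · (2/7)^{6} = 64/7 ≈ 9.143.


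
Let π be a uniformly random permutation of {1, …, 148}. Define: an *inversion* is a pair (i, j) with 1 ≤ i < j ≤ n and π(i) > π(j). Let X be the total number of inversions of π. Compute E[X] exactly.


Write X = Σ X_I over the C(148, 2) = 10878 pairs i < j, with X_I the indicator of one inversion.
There are 10878 indicators.
For each fixed pair i < j, the values π(i) and π(j) are two distinct elements of {1, …, 148} in uniformly random order; by symmetry P[π(i) > π(j)] = 1/2.
By linearity: E[X] = 10878 · (1/2) = C(148, 2) · (1/2) = 10878/2 = 5439 ≈ 5439.000000.

E[X] = 5439 = 5439.000000.


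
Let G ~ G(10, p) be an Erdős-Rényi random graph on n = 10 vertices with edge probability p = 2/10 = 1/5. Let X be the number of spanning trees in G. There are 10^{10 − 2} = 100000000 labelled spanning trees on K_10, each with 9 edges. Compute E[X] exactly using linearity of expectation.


K_10 has 10^{10 − 2} = 100000000 labelled spanning trees.
For each such spanning tree H, let X_H = 1 if all 9 edges of H are present in G. Then P[X_H = 1] = p^{9} = (1/5)^{9} = 1/1953125.
By linearity of expectation: E[X] = Σ_H E[X_H] = 100000000 · p^{9} = 100000000 · 1/1953125 = 256/5.
Numerically: E[X] ≈ 51.2.

E[X] = 100000000 · (1/5)^{9} = 256/5 ≈ 51.2.


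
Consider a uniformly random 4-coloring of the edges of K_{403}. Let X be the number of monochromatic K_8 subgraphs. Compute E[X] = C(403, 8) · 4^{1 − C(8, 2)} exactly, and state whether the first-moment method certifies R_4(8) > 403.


E[X] = C(403, 8) · 4^{1 − 28} = 16090020602228430 · 4^{−27} = 16090020602228430/18014398509481984.
As a reduced fraction: E[X] = 8045010301114215/9007199254740992 ≈ 0.893176.
Is E[X] < 1? YES.
Since E[X] < 1, there exists a 4-coloring of K_{403} with no monochromatic K_8; hence R_4(8) > 403.

E[X] = 8045010301114215/9007199254740992 ≈ 0.893176; E[X] < 1, so R_4(8) > 403.


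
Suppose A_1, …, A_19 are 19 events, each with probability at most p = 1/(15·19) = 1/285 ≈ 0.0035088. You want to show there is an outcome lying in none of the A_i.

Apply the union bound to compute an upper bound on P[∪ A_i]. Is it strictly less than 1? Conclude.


Union bound: P[∪_{i=1}^{19} A_i] ≤ Σ_i P[A_i] ≤ 19·p = 19·(1/285) = 1/15.
Numerically: 1/15 ≈ 0.0666667.
Is 1/15 < 1? YES.
Since P[∪ A_i] ≤ 1/15 < 1, the complement has P[∩ A_i^c] ≥ 1 − 1/15 = 14/15 > 0, so some outcome avoids every A_i.

19·p = 1/15 ≈ 0.0666667; existence CERTIFIED by the union bound.


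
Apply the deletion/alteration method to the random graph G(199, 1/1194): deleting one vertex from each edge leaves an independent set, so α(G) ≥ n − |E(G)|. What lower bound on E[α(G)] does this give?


E[|E(G)|] = C(199, 2)·p = 19701 · (1/1194) = 33/2.
E[α(G)] ≥ n − E[|E(G)|] = 199 − 33/2 = 365/2.
Numerically: ≈ 182.500000.
(This is only a lower bound; the true E[α(G)] may be larger.)

E[α(G)] ≥ 365/2 ≈ 182.500000.


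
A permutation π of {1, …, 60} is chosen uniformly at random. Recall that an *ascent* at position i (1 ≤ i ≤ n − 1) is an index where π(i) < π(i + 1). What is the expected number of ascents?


Write X = Σ X_I over i = 1, …, 59, with X_I the indicator of one ascent.
There are 59 indicators.
For each fixed i, the pair (π(i), π(i+1)) is a uniformly random ordered pair of distinct values from {1, …, 60}; by symmetry P[π(i) < π(i+1)] = 1/2.
By linearity: E[X] = 59 · (1/2) = (60 − 1) · (1/2) = 59/2 ≈ 29.5000.

E[X] = 59/2 = 29.5000.


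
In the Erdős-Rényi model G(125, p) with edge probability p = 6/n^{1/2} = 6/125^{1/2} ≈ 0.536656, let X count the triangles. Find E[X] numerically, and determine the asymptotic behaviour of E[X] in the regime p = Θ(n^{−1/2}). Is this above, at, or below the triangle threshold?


Number of potential triangles: C(125, 3) = 317750.
Each occurs with probability p³ ≈ (0.536656)³ ≈ 1.54557019e-01.
By linearity: E[X] = C(125, 3)·p³ ≈ 317750 · 1.54557019e-01 ≈ 49110.492662.
Since α = 1/2 < 1, p = c/n^{1/2} ≫ 1/n is above the triangle threshold p ~ 1/n. Asymptotically E[X] ~ (c³/6)·n^{3(1−α)} = (6³/6)·n^{1.5} → ∞; triangles are abundant w.h.p.

E[X] ≈ 49110.492662; in regime p = Θ(1/n^{1/2}) E[X] diverges (above the triangle threshold p ~ 1/n).


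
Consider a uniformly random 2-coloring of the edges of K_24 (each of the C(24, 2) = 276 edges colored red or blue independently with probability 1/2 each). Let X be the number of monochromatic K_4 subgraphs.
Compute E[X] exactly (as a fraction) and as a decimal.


Let X = Σ_S X_S over the C(24, 4) = 10626 subsets S of size 4, where X_S = 1 if the K_4 on S is monochromatic.
For a fixed S, the K_4 on S has C(4, 2) = 6 edges. P[all 6 edges red] = (1/2)^6, and likewise for blue, so P[monochromatic] = 2·(1/2)^6 = 2^{1 − 6} = 1/32.
By linearity: E[X] = C(24, 4) · 2^{1 − 6} = 10626 · 1/32 = 5313/16.
Numerically: E[X] ≈ 332.062.

E[X] = C(24,4)·2^(1−C(4,2)) = 5313/16 ≈ 332.062.


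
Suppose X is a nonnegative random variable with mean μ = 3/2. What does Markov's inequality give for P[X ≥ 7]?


μ = E[X] = 3/2, a = 7.
Markov: P[X ≥ 7] ≤ μ/a = (3/2)/7 = 3/14.
Numerically: ≈ 0.21429.
(Since a = 7 > μ = 1.50000, the bound 3/14 is < 1 and informative.)

P[X ≥ 7] ≤ 3/14 ≈ 0.21429.
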